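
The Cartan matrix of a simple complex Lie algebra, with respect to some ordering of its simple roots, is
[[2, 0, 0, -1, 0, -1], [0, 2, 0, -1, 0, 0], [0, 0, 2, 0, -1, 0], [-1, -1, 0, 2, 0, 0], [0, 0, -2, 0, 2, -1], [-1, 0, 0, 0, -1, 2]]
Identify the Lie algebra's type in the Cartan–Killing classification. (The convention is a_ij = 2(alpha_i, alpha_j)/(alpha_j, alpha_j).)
The matrix has rank 6 with 2's on the diagonal. Reading the off-diagonal entries as Dynkin edges (a single edge where a_ij = a_ji = -1; a double or triple edge where a_ij * a_ji = 2 or 3), the diagram is a chain of 6 nodes with a double edge at one end; the terminal node there is the unique short simple root (B_6). One simple-root ordering that puts it in standard form is (alpha_2, alpha_4, alpha_1, alpha_6, alpha_5, alpha_3). So the algebra is type B_6, i.e. so(13).

type B_6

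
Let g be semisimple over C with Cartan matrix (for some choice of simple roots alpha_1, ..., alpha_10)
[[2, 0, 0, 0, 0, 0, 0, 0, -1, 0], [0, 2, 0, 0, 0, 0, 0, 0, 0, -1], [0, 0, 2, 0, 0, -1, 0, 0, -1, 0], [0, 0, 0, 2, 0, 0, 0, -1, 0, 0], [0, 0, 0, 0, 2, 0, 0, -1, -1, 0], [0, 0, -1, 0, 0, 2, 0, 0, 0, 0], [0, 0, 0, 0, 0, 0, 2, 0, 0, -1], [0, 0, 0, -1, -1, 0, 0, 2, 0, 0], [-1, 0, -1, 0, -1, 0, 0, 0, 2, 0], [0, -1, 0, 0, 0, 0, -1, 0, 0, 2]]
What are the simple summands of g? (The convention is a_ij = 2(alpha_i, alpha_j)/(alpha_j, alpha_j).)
The diagram associated to this matrix has two connected components: the simple roots {alpha_2, alpha_7, alpha_10} form a chain of 3 nodes with single edges (A_3), and {alpha_1, alpha_3, alpha_4, alpha_5, alpha_6, alpha_8, alpha_9} form a chain of 6 nodes with one extra node attached to the third node from one end (E_7). A semisimple Lie algebra decomposes uniquely as the direct sum of simple ideals, one per connected component of its Dynkin diagram, so g ≅ A_3 ⊕ E_7 (dimension 15 + 133 = 148).

A_3 ⊕ E_7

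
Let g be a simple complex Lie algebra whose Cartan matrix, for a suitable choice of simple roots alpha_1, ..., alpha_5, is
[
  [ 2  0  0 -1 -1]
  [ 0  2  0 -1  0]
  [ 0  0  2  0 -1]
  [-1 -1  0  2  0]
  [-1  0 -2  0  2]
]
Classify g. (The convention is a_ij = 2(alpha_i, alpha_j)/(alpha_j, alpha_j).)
The matrix has rank 5 with 2's on the diagonal. Reading the off-diagonal entries as Dynkin edges (a single edge where a_ij = a_ji = -1; a double or triple edge where a_ij * a_ji = 2 or 3), the diagram is a chain of 5 nodes with a double edge at one end; the terminal node there is the unique short simple root (B_5). One simple-root ordering that puts it in standard form is (alpha_2, alpha_4, alpha_1, alpha_5, alpha_3). So the algebra is type B_5, i.e. so(11).

B_5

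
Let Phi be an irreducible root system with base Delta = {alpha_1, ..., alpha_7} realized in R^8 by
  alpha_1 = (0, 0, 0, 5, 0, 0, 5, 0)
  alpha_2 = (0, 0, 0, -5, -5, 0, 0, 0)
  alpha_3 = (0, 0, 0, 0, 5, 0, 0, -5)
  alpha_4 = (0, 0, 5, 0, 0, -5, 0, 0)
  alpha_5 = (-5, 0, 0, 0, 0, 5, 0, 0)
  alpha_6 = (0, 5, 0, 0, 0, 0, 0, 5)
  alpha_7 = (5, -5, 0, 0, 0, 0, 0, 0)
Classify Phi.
Compute the Cartan integers a_ij = 2(alpha_i, alpha_j)/(alpha_j, alpha_j); the resulting 7x7 Cartan matrix is
[[2, -1, 0, 0, 0, 0, 0], [-1, 2, -1, 0, 0, 0, 0], [0, -1, 2, 0, 0, -1, 0], [0, 0, 0, 2, -1, 0, 0], [0, 0, 0, -1, 2, 0, -1], [0, 0, -1, 0, 0, 2, -1], [0, 0, 0, 0, -1, -1, 2]].
All simple roots have the same length, so the diagram is simply laced. The associated Dynkin diagram is a chain of 7 nodes with single edges (A_7), so the type is A_7 (the algebra sl(8)).

A_7 (sl(8))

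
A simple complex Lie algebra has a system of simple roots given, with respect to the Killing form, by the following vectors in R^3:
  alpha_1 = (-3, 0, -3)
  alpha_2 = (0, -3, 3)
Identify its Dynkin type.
Compute the Cartan integers a_ij = 2(alpha_i, alpha_j)/(alpha_j, alpha_j); the resulting 2x2 Cartan matrix is
[[2, -1], [-1, 2]].
All simple roots have the same length, so the diagram is simply laced. The associated Dynkin diagram is a chain of 2 nodes with single edges (A_2), so the type is A_2 (the algebra sl(3)).

type A_2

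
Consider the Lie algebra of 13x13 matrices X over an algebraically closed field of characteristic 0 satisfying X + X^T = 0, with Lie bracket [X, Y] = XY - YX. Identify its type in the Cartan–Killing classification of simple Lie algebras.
B_6 (so(13))

This is so(13) with 13 odd, which has dimension 13(13-1)/2 = 78 and rank (13-1)/2 = 6. In the classification of classical Lie algebras, the orthogonal algebra so(2n+1) in an odd number of variables has type B_n; here n = 6, so the Dynkin diagram is a chain of 6 nodes with a double edge at one end; the terminal node there is the unique short simple root (B_6). Hence the type is B_6.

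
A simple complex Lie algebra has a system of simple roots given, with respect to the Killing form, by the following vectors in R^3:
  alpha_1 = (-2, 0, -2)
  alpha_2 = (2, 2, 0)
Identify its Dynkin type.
A_2 (sl(3))

Compute the Cartan integers a_ij = 2(alpha_i, alpha_j)/(alpha_j, alpha_j); the resulting 2x2 Cartan matrix is
[[2, -1], [-1, 2]].
All simple roots have the same length, so the diagram is simply laced. The associated Dynkin diagram is a chain of 2 nodes with single edges (A_2), so the type is A_2 (the algebra sl(3)).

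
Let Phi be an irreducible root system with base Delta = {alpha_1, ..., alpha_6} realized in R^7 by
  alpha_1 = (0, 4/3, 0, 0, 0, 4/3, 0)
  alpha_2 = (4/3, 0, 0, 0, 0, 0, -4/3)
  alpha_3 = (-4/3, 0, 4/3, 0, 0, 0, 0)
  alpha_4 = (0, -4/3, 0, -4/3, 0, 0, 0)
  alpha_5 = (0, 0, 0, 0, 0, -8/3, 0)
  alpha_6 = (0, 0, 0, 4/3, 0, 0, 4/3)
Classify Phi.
C_6 (sp(12))

Compute the Cartan integers a_ij = 2(alpha_i, alpha_j)/(alpha_j, alpha_j); the resulting 6x6 Cartan matrix is
[[2, 0, 0, -1, -1, 0], [0, 2, -1, 0, 0, -1], [0, -1, 2, 0, 0, 0], [-1, 0, 0, 2, 0, -1], [-2, 0, 0, 0, 2, 0], [0, -1, 0, -1, 0, 2]].
The roots have two lengths (squared-length ratio 2:1); the short ones are alpha_{1,2,3,4,6}. The associated Dynkin diagram is a chain of 6 nodes with a double edge at one end; the terminal node there is the unique long simple root (C_6), so the type is C_6 (the algebra sp(12)).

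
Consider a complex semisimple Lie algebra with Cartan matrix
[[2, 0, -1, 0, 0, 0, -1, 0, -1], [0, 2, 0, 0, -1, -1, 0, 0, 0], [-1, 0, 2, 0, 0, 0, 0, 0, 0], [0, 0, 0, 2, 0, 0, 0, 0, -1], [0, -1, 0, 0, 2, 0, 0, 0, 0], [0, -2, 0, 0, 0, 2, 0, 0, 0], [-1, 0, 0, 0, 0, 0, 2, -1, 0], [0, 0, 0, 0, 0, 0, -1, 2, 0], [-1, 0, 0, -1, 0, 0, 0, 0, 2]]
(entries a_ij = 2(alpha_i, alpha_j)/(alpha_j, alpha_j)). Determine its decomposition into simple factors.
C_3 (sp(6)) + E_6

The diagram associated to this matrix has two connected components: the simple roots {alpha_2, alpha_5, alpha_6} form a chain of 3 nodes with a double edge at one end; the terminal node there is the unique long simple root (C_3), and {alpha_1, alpha_3, alpha_4, alpha_7, alpha_8, alpha_9} form a chain of 5 nodes with one extra node attached to the third node from one end (E_6). A semisimple Lie algebra decomposes uniquely as the direct sum of simple ideals, one per connected component of its Dynkin diagram, so g ≅ C_3 ⊕ E_6 (dimension 21 + 78 = 99).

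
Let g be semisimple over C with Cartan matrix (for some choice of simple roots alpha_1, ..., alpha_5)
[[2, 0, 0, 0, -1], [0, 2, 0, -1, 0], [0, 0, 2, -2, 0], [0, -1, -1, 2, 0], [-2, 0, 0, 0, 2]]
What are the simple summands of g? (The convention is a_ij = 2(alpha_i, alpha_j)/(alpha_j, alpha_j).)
The diagram associated to this matrix has two connected components: the simple roots {alpha_1, alpha_5} form a chain of 2 nodes with a double edge at one end; the terminal node there is the unique short simple root (B_2), and {alpha_2, alpha_3, alpha_4} form a chain of 3 nodes with a double edge at one end; the terminal node there is the unique long simple root (C_3). A semisimple Lie algebra decomposes uniquely as the direct sum of simple ideals, one per connected component of its Dynkin diagram, so g ≅ B_2 ⊕ C_3 (dimension 10 + 21 = 31).

B_2 (so(5)) ⊕ C_3 (sp(6))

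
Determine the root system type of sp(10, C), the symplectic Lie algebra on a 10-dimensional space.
This is sp(10), which has dimension 10(10+1)/2 = 55 and rank 10/2 = 5. In the classification of classical Lie algebras, the symplectic algebra sp(2n) has type C_n; here n = 5, so the Dynkin diagram is a chain of 5 nodes with a double edge at one end; the terminal node there is the unique long simple root (C_5). Hence the type is C_5.

C5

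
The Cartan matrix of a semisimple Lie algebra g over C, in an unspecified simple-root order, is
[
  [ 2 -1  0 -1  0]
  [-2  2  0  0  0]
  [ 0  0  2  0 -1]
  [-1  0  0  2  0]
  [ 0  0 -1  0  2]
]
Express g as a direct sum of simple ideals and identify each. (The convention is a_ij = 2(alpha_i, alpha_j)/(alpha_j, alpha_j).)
type A_2 ⊕ type C_3

The diagram associated to this matrix has two connected components: the simple roots {alpha_3, alpha_5} form a chain of 2 nodes with single edges (A_2), and {alpha_1, alpha_2, alpha_4} form a chain of 3 nodes with a double edge at one end; the terminal node there is the unique long simple root (C_3). A semisimple Lie algebra decomposes uniquely as the direct sum of simple ideals, one per connected component of its Dynkin diagram, so g ≅ A_2 ⊕ C_3 (dimension 8 + 21 = 29).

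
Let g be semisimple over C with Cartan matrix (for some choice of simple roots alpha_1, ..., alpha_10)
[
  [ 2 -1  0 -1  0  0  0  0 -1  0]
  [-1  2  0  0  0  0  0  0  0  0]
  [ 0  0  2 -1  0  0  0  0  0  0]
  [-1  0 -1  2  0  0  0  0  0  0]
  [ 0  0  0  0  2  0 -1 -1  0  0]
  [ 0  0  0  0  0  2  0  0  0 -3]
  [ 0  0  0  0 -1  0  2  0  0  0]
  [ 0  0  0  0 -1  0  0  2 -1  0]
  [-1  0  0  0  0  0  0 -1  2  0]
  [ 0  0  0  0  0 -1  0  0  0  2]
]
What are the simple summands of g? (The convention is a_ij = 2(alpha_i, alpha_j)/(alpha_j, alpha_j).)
The diagram associated to this matrix has two connected components: the simple roots {alpha_1, alpha_2, alpha_3, alpha_4, alpha_5, alpha_7, alpha_8, alpha_9} form a chain of 7 nodes with one extra node attached to the third node from one end (E_8), and {alpha_6, alpha_10} form two nodes joined by a triple edge (G_2). A semisimple Lie algebra decomposes uniquely as the direct sum of simple ideals, one per connected component of its Dynkin diagram, so g ≅ E_8 ⊕ G_2 (dimension 248 + 14 = 262).

type E_8 + type G_2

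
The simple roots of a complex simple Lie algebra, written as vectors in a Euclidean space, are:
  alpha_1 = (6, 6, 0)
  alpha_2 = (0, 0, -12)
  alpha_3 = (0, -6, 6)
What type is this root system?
Compute the Cartan integers a_ij = 2(alpha_i, alpha_j)/(alpha_j, alpha_j); the resulting 3x3 Cartan matrix is
[[2, 0, -1], [0, 2, -2], [-1, -1, 2]].
The roots have two lengths (squared-length ratio 2:1); the short ones are alpha_{1,3}. The associated Dynkin diagram is a chain of 3 nodes with a double edge at one end; the terminal node there is the unique long simple root (C_3), so the type is C_3 (the algebra sp(6)).

C3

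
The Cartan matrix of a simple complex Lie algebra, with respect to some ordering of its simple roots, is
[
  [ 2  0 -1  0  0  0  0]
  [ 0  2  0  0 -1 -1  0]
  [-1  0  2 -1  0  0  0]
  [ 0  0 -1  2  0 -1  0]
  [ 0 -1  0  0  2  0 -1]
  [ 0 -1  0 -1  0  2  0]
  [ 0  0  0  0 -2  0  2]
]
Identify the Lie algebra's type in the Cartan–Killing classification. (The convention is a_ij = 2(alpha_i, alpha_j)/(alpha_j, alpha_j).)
The matrix has rank 7 with 2's on the diagonal. Reading the off-diagonal entries as Dynkin edges (a single edge where a_ij = a_ji = -1; a double or triple edge where a_ij * a_ji = 2 or 3), the diagram is a chain of 7 nodes with a double edge at one end; the terminal node there is the unique long simple root (C_7). One simple-root ordering that puts it in standard form is (alpha_1, alpha_3, alpha_4, alpha_6, alpha_2, alpha_5, alpha_7). So the algebra is type C_7, i.e. sp(14).

C_7 (sp(14))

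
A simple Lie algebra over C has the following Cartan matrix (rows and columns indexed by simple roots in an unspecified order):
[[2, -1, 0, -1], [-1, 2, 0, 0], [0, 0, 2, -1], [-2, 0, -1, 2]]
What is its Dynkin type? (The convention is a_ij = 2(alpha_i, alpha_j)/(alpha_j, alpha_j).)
F4

The matrix has rank 4 with 2's on the diagonal. Reading the off-diagonal entries as Dynkin edges (a single edge where a_ij = a_ji = -1; a double or triple edge where a_ij * a_ji = 2 or 3), the diagram is a chain of 4 nodes with a double edge between the middle two (F_4). One simple-root ordering that puts it in standard form is (alpha_3, alpha_4, alpha_1, alpha_2). So the algebra is type F_4.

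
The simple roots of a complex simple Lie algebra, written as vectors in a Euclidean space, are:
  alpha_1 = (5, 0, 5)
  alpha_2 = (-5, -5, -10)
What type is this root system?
G_2

Compute the Cartan integers a_ij = 2(alpha_i, alpha_j)/(alpha_j, alpha_j); the resulting 2x2 Cartan matrix is
[[2, -1], [-3, 2]].
The roots have two lengths (squared-length ratio 3:1); the short ones are alpha_{1}. The associated Dynkin diagram is two nodes joined by a triple edge (G_2), so the type is G_2.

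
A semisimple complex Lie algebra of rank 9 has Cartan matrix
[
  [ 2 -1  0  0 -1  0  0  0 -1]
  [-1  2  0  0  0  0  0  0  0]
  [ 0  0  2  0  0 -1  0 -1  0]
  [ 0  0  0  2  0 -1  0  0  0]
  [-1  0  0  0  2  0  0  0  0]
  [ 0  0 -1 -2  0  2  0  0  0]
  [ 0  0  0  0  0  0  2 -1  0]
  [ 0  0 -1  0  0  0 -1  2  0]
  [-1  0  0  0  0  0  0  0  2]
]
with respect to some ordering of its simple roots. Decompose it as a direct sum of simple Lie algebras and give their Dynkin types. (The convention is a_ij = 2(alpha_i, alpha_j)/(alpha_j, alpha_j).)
B_5 (so(11)) + D_4 (so(8))

The diagram associated to this matrix has two connected components: the simple roots {alpha_3, alpha_4, alpha_6, alpha_7, alpha_8} form a chain of 5 nodes with a double edge at one end; the terminal node there is the unique short simple root (B_5), and {alpha_1, alpha_2, alpha_5, alpha_9} form a chain of 2 nodes with a fork of two nodes at one end (D_4). A semisimple Lie algebra decomposes uniquely as the direct sum of simple ideals, one per connected component of its Dynkin diagram, so g ≅ B_5 ⊕ D_4 (dimension 55 + 28 = 83).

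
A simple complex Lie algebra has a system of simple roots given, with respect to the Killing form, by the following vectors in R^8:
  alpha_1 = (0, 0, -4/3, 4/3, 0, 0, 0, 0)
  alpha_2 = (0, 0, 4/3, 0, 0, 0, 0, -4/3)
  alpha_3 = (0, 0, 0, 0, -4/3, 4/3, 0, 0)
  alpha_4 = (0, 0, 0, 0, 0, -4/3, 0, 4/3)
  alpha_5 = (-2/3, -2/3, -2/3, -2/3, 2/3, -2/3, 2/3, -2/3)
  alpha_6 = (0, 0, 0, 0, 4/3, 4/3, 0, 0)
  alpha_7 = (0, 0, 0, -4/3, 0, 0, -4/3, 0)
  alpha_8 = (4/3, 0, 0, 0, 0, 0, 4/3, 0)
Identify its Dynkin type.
Compute the Cartan integers a_ij = 2(alpha_i, alpha_j)/(alpha_j, alpha_j); the resulting 8x8 Cartan matrix is
[[2, -1, 0, 0, 0, 0, -1, 0], [-1, 2, 0, -1, 0, 0, 0, 0], [0, 0, 2, -1, -1, 0, 0, 0], [0, -1, -1, 2, 0, -1, 0, 0], [0, 0, -1, 0, 2, 0, 0, 0], [0, 0, 0, -1, 0, 2, 0, 0], [-1, 0, 0, 0, 0, 0, 2, -1], [0, 0, 0, 0, 0, 0, -1, 2]].
All simple roots have the same length, so the diagram is simply laced. The associated Dynkin diagram is a chain of 7 nodes with one extra node attached to the third node from one end (E_8), so the type is E_8.

E_8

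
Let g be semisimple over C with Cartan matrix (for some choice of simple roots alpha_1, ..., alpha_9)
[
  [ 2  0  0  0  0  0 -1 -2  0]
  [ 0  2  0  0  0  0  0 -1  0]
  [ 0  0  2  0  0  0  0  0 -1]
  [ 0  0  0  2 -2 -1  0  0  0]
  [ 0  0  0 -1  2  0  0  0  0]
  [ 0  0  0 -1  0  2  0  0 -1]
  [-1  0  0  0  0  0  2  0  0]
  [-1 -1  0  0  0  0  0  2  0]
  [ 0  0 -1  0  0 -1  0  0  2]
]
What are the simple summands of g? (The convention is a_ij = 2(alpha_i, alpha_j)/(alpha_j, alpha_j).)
type B_5 ⊕ type F_4

The diagram associated to this matrix has two connected components: the simple roots {alpha_3, alpha_4, alpha_5, alpha_6, alpha_9} form a chain of 5 nodes with a double edge at one end; the terminal node there is the unique short simple root (B_5), and {alpha_1, alpha_2, alpha_7, alpha_8} form a chain of 4 nodes with a double edge between the middle two (F_4). A semisimple Lie algebra decomposes uniquely as the direct sum of simple ideals, one per connected component of its Dynkin diagram, so g ≅ B_5 ⊕ F_4 (dimension 55 + 52 = 107).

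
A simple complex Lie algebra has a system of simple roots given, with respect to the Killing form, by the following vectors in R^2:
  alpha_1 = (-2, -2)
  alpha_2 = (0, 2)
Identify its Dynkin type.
type B_2

Compute the Cartan integers a_ij = 2(alpha_i, alpha_j)/(alpha_j, alpha_j); the resulting 2x2 Cartan matrix is
[[2, -2], [-1, 2]].
The roots have two lengths (squared-length ratio 2:1); the short ones are alpha_{2}. The associated Dynkin diagram is a chain of 2 nodes with a double edge at one end; the terminal node there is the unique short simple root (B_2), so the type is B_2 (the algebra so(5)).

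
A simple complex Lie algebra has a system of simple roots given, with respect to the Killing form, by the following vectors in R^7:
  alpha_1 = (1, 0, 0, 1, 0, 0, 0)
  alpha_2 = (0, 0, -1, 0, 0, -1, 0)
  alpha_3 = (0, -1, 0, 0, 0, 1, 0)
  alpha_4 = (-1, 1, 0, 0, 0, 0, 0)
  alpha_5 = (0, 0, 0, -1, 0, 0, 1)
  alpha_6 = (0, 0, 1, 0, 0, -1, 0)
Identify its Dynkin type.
Compute the Cartan integers a_ij = 2(alpha_i, alpha_j)/(alpha_j, alpha_j); the resulting 6x6 Cartan matrix is
[[2, 0, 0, -1, -1, 0], [0, 2, -1, 0, 0, 0], [0, -1, 2, -1, 0, -1], [-1, 0, -1, 2, 0, 0], [-1, 0, 0, 0, 2, 0], [0, 0, -1, 0, 0, 2]].
All simple roots have the same length, so the diagram is simply laced. The associated Dynkin diagram is a chain of 4 nodes with a fork of two nodes at one end (D_6), so the type is D_6 (the algebra so(12)).

D_6 (so(12))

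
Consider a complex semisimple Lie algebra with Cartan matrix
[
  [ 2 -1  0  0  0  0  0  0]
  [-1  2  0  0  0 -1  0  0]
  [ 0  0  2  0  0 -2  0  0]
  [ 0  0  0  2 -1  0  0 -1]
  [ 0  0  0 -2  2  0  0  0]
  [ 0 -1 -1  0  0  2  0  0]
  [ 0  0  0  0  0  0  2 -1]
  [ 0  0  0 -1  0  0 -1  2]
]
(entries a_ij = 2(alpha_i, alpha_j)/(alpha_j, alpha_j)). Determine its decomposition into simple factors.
The diagram associated to this matrix has two connected components: the simple roots {alpha_4, alpha_5, alpha_7, alpha_8} form a chain of 4 nodes with a double edge at one end; the terminal node there is the unique long simple root (C_4), and {alpha_1, alpha_2, alpha_3, alpha_6} form a chain of 4 nodes with a double edge at one end; the terminal node there is the unique long simple root (C_4). A semisimple Lie algebra decomposes uniquely as the direct sum of simple ideals, one per connected component of its Dynkin diagram, so g ≅ C_4 ⊕ C_4 (dimension 36 + 36 = 72).

C4 + C4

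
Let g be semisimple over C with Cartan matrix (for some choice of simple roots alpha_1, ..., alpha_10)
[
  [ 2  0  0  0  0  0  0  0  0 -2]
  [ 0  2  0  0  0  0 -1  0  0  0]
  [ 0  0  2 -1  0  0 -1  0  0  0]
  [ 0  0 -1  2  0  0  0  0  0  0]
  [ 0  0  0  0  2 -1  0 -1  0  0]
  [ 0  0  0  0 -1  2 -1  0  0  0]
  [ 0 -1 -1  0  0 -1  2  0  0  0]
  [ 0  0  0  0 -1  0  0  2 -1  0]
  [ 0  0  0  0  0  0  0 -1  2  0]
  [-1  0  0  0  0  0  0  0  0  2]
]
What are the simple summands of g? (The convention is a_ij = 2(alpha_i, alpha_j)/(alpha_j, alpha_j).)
B_2 + E_8

The diagram associated to this matrix has two connected components: the simple roots {alpha_1, alpha_10} form a chain of 2 nodes with a double edge at one end; the terminal node there is the unique short simple root (B_2), and {alpha_2, alpha_3, alpha_4, alpha_5, alpha_6, alpha_7, alpha_8, alpha_9} form a chain of 7 nodes with one extra node attached to the third node from one end (E_8). A semisimple Lie algebra decomposes uniquely as the direct sum of simple ideals, one per connected component of its Dynkin diagram, so g ≅ B_2 ⊕ E_8 (dimension 10 + 248 = 258).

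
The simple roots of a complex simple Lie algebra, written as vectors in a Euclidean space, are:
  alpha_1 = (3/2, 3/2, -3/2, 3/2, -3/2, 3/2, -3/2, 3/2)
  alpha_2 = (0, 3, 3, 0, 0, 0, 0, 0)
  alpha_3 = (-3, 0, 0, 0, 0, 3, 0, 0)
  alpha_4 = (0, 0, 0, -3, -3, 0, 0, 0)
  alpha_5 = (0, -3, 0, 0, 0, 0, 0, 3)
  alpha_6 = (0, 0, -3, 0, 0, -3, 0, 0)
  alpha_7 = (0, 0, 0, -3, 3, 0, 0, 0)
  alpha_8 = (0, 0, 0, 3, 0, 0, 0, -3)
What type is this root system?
Compute the Cartan integers a_ij = 2(alpha_i, alpha_j)/(alpha_j, alpha_j); the resulting 8x8 Cartan matrix is
[[2, 0, 0, 0, 0, 0, -1, 0], [0, 2, 0, 0, -1, -1, 0, 0], [0, 0, 2, 0, 0, -1, 0, 0], [0, 0, 0, 2, 0, 0, 0, -1], [0, -1, 0, 0, 2, 0, 0, -1], [0, -1, -1, 0, 0, 2, 0, 0], [-1, 0, 0, 0, 0, 0, 2, -1], [0, 0, 0, -1, -1, 0, -1, 2]].
All simple roots have the same length, so the diagram is simply laced. The associated Dynkin diagram is a chain of 7 nodes with one extra node attached to the third node from one end (E_8), so the type is E_8.

E_8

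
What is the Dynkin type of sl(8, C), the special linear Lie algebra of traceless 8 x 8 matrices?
This is sl(8), which has dimension 8^2 - 1 = 63 and rank 8 - 1 = 7 (a Cartan subalgebra is the diagonal traceless matrices). In the classification of classical Lie algebras, the special linear algebra sl(n+1) has type A_n; here n = 7, so the Dynkin diagram is a chain of 7 nodes with single edges (A_7). Hence the type is A_7.

A_7 (sl(8))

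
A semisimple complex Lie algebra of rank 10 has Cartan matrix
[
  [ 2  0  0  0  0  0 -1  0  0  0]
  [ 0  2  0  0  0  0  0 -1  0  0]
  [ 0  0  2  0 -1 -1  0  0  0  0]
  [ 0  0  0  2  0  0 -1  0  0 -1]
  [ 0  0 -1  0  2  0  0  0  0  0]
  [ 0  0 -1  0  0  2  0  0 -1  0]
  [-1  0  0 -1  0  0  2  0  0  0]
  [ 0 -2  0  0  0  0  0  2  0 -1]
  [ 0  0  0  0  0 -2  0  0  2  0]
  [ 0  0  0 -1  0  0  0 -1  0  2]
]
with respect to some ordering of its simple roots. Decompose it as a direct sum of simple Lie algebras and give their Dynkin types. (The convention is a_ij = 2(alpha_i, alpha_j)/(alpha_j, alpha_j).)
B_6 (so(13)) + C_4 (sp(8))

The diagram associated to this matrix has two connected components: the simple roots {alpha_1, alpha_2, alpha_4, alpha_7, alpha_8, alpha_10} form a chain of 6 nodes with a double edge at one end; the terminal node there is the unique short simple root (B_6), and {alpha_3, alpha_5, alpha_6, alpha_9} form a chain of 4 nodes with a double edge at one end; the terminal node there is the unique long simple root (C_4). A semisimple Lie algebra decomposes uniquely as the direct sum of simple ideals, one per connected component of its Dynkin diagram, so g ≅ B_6 ⊕ C_4 (dimension 78 + 36 = 114).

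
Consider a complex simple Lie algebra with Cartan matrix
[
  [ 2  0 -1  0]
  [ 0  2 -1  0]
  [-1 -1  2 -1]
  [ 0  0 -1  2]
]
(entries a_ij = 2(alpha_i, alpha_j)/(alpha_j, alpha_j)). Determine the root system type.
The matrix has rank 4 with 2's on the diagonal. Reading the off-diagonal entries as Dynkin edges (a single edge where a_ij = a_ji = -1; a double or triple edge where a_ij * a_ji = 2 or 3), the diagram is a chain of 2 nodes with a fork of two nodes at one end (D_4). One simple-root ordering that puts it in standard form is (alpha_1, alpha_3, alpha_4, alpha_2). So the algebra is type D_4, i.e. so(8).

D_4 (so(8))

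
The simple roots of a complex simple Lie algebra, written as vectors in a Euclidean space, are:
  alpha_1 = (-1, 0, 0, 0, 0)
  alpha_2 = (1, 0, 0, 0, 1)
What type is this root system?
Compute the Cartan integers a_ij = 2(alpha_i, alpha_j)/(alpha_j, alpha_j); the resulting 2x2 Cartan matrix is
[[2, -1], [-2, 2]].
The roots have two lengths (squared-length ratio 2:1); the short ones are alpha_{1}. The associated Dynkin diagram is a chain of 2 nodes with a double edge at one end; the terminal node there is the unique short simple root (B_2), so the type is B_2 (the algebra so(5)).

B2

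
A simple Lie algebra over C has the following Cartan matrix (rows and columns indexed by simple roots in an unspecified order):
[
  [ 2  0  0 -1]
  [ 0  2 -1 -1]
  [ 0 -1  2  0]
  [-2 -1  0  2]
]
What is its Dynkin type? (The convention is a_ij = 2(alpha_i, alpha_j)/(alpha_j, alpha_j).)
The matrix has rank 4 with 2's on the diagonal. Reading the off-diagonal entries as Dynkin edges (a single edge where a_ij = a_ji = -1; a double or triple edge where a_ij * a_ji = 2 or 3), the diagram is a chain of 4 nodes with a double edge at one end; the terminal node there is the unique short simple root (B_4). One simple-root ordering that puts it in standard form is (alpha_3, alpha_2, alpha_4, alpha_1). So the algebra is type B_4, i.e. so(9).

B4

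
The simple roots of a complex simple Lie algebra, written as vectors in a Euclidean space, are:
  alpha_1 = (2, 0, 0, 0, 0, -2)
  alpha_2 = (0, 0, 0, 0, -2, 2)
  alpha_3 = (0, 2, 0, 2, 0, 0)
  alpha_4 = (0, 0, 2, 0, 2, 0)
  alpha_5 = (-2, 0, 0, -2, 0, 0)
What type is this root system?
Compute the Cartan integers a_ij = 2(alpha_i, alpha_j)/(alpha_j, alpha_j); the resulting 5x5 Cartan matrix is
[[2, -1, 0, 0, -1], [-1, 2, 0, -1, 0], [0, 0, 2, 0, -1], [0, -1, 0, 2, 0], [-1, 0, -1, 0, 2]].
All simple roots have the same length, so the diagram is simply laced. The associated Dynkin diagram is a chain of 5 nodes with single edges (A_5), so the type is A_5 (the algebra sl(6)).

A_5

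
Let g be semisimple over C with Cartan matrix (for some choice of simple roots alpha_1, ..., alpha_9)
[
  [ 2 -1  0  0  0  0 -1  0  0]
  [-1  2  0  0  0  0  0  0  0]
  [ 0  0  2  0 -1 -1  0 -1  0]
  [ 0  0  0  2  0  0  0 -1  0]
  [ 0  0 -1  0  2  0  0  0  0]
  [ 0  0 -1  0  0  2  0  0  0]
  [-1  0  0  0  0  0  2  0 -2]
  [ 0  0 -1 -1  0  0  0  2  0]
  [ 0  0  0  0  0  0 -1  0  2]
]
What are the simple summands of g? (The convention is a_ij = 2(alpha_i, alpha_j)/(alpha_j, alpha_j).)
B_4 ⊕ D_5

The diagram associated to this matrix has two connected components: the simple roots {alpha_1, alpha_2, alpha_7, alpha_9} form a chain of 4 nodes with a double edge at one end; the terminal node there is the unique short simple root (B_4), and {alpha_3, alpha_4, alpha_5, alpha_6, alpha_8} form a chain of 3 nodes with a fork of two nodes at one end (D_5). A semisimple Lie algebra decomposes uniquely as the direct sum of simple ideals, one per connected component of its Dynkin diagram, so g ≅ B_4 ⊕ D_5 (dimension 36 + 45 = 81).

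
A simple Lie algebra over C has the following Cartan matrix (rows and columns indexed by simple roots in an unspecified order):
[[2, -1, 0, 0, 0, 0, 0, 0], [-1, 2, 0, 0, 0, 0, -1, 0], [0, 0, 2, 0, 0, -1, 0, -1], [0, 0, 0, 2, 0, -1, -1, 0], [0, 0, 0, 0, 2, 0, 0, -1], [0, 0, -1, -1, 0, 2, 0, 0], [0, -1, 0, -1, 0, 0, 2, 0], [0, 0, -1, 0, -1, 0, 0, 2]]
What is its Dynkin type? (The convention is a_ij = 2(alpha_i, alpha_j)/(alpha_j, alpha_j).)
type A_8

The matrix has rank 8 with 2's on the diagonal. Reading the off-diagonal entries as Dynkin edges (a single edge where a_ij = a_ji = -1; a double or triple edge where a_ij * a_ji = 2 or 3), the diagram is a chain of 8 nodes with single edges (A_8). One simple-root ordering that puts it in standard form is (alpha_1, alpha_2, alpha_7, alpha_4, alpha_6, alpha_3, alpha_8, alpha_5). So the algebra is type A_8, i.e. sl(9).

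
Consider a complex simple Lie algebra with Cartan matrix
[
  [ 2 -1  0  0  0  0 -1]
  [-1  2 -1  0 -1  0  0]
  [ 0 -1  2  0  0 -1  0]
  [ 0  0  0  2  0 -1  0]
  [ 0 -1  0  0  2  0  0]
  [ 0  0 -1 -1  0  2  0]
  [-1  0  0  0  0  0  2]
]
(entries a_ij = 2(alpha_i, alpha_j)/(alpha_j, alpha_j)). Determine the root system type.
E_7

The matrix has rank 7 with 2's on the diagonal. Reading the off-diagonal entries as Dynkin edges (a single edge where a_ij = a_ji = -1; a double or triple edge where a_ij * a_ji = 2 or 3), the diagram is a chain of 6 nodes with one extra node attached to the third node from one end (E_7). One simple-root ordering that puts it in standard form is (alpha_7, alpha_5, alpha_1, alpha_2, alpha_3, alpha_6, alpha_4). So the algebra is type E_7.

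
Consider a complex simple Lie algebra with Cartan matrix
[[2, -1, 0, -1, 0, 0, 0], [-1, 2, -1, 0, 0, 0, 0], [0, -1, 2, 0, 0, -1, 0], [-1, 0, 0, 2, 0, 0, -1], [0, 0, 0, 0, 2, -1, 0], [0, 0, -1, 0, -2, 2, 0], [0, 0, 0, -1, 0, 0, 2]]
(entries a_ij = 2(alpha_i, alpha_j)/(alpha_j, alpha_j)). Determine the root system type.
B_7 (so(15))

The matrix has rank 7 with 2's on the diagonal. Reading the off-diagonal entries as Dynkin edges (a single edge where a_ij = a_ji = -1; a double or triple edge where a_ij * a_ji = 2 or 3), the diagram is a chain of 7 nodes with a double edge at one end; the terminal node there is the unique short simple root (B_7). One simple-root ordering that puts it in standard form is (alpha_7, alpha_4, alpha_1, alpha_2, alpha_3, alpha_6, alpha_5). So the algebra is type B_7, i.e. so(15).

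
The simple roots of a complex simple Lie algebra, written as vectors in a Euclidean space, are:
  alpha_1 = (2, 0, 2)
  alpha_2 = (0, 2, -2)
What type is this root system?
Compute the Cartan integers a_ij = 2(alpha_i, alpha_j)/(alpha_j, alpha_j); the resulting 2x2 Cartan matrix is
[[2, -1], [-1, 2]].
All simple roots have the same length, so the diagram is simply laced. The associated Dynkin diagram is a chain of 2 nodes with single edges (A_2), so the type is A_2 (the algebra sl(3)).

A2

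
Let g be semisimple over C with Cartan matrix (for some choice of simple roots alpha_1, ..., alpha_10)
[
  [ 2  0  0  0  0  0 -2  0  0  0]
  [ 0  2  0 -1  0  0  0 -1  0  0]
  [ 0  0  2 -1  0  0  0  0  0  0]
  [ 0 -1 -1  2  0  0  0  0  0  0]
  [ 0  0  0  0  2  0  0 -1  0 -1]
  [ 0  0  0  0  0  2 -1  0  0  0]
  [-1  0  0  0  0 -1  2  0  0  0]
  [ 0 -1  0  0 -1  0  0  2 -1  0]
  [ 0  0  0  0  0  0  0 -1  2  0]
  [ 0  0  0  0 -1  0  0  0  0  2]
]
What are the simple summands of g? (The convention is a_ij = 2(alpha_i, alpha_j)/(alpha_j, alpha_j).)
The diagram associated to this matrix has two connected components: the simple roots {alpha_1, alpha_6, alpha_7} form a chain of 3 nodes with a double edge at one end; the terminal node there is the unique long simple root (C_3), and {alpha_2, alpha_3, alpha_4, alpha_5, alpha_8, alpha_9, alpha_10} form a chain of 6 nodes with one extra node attached to the third node from one end (E_7). A semisimple Lie algebra decomposes uniquely as the direct sum of simple ideals, one per connected component of its Dynkin diagram, so g ≅ C_3 ⊕ E_7 (dimension 21 + 133 = 154).

C_3 (sp(6)) ⊕ E_7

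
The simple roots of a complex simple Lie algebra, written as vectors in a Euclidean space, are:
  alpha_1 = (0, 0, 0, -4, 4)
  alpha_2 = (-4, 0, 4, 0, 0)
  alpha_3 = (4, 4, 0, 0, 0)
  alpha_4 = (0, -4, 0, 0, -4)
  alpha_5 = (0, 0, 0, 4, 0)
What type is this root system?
B_5

Compute the Cartan integers a_ij = 2(alpha_i, alpha_j)/(alpha_j, alpha_j); the resulting 5x5 Cartan matrix is
[[2, 0, 0, -1, -2], [0, 2, -1, 0, 0], [0, -1, 2, -1, 0], [-1, 0, -1, 2, 0], [-1, 0, 0, 0, 2]].
The roots have two lengths (squared-length ratio 2:1); the short ones are alpha_{5}. The associated Dynkin diagram is a chain of 5 nodes with a double edge at one end; the terminal node there is the unique short simple root (B_5), so the type is B_5 (the algebra so(11)).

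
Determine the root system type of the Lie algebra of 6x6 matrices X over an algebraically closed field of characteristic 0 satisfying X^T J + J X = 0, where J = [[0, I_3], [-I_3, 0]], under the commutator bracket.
C3

This is sp(6), which has dimension 6(6+1)/2 = 21 and rank 6/2 = 3. In the classification of classical Lie algebras, the symplectic algebra sp(2n) has type C_n; here n = 3, so the Dynkin diagram is a chain of 3 nodes with a double edge at one end; the terminal node there is the unique long simple root (C_3). Hence the type is C_3.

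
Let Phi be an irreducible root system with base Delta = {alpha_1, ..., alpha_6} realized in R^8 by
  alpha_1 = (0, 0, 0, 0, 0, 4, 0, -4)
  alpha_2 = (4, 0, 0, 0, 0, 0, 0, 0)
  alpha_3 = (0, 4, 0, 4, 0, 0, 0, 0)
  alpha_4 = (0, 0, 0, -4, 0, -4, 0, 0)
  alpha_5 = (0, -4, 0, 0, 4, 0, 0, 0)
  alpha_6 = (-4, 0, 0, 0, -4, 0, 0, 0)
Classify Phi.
Compute the Cartan integers a_ij = 2(alpha_i, alpha_j)/(alpha_j, alpha_j); the resulting 6x6 Cartan matrix is
[[2, 0, 0, -1, 0, 0], [0, 2, 0, 0, 0, -1], [0, 0, 2, -1, -1, 0], [-1, 0, -1, 2, 0, 0], [0, 0, -1, 0, 2, -1], [0, -2, 0, 0, -1, 2]].
The roots have two lengths (squared-length ratio 2:1); the short ones are alpha_{2}. The associated Dynkin diagram is a chain of 6 nodes with a double edge at one end; the terminal node there is the unique short simple root (B_6), so the type is B_6 (the algebra so(13)).

type B_6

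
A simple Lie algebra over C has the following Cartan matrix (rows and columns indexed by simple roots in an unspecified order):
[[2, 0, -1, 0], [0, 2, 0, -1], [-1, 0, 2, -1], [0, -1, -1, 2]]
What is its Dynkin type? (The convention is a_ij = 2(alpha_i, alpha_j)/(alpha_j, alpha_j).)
The matrix has rank 4 with 2's on the diagonal. Reading the off-diagonal entries as Dynkin edges (a single edge where a_ij = a_ji = -1; a double or triple edge where a_ij * a_ji = 2 or 3), the diagram is a chain of 4 nodes with single edges (A_4). One simple-root ordering that puts it in standard form is (alpha_2, alpha_4, alpha_3, alpha_1). So the algebra is type A_4, i.e. sl(5).

A_4 (sl(5))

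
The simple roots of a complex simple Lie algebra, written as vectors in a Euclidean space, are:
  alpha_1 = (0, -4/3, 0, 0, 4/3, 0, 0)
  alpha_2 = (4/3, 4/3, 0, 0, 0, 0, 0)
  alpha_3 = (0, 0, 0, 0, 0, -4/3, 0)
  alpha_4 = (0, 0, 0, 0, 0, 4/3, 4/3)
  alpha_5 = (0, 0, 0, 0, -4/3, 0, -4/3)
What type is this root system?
Compute the Cartan integers a_ij = 2(alpha_i, alpha_j)/(alpha_j, alpha_j); the resulting 5x5 Cartan matrix is
[[2, -1, 0, 0, -1], [-1, 2, 0, 0, 0], [0, 0, 2, -1, 0], [0, 0, -2, 2, -1], [-1, 0, 0, -1, 2]].
The roots have two lengths (squared-length ratio 2:1); the short ones are alpha_{3}. The associated Dynkin diagram is a chain of 5 nodes with a double edge at one end; the terminal node there is the unique short simple root (B_5), so the type is B_5 (the algebra so(11)).

B_5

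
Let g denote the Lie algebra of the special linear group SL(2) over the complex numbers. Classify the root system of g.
This is sl(2), which has dimension 2^2 - 1 = 3 and rank 2 - 1 = 1 (a Cartan subalgebra is the diagonal traceless matrices). In the classification of classical Lie algebras, the special linear algebra sl(n+1) has type A_n; here n = 1, so the Dynkin diagram is a chain of 1 nodes with single edges (A_1). Hence the type is A_1.

A_1 (sl(2))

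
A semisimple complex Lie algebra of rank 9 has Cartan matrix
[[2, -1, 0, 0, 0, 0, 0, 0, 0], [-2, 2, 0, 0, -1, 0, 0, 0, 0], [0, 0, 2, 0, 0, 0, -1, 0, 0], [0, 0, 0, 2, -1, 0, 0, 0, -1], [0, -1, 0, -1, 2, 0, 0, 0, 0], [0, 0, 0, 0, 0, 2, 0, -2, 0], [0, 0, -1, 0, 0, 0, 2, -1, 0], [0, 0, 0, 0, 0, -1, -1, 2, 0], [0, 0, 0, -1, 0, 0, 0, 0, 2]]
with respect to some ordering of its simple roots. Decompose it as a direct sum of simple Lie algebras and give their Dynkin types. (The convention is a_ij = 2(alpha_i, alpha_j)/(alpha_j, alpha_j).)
B_5 (so(11)) + C_4 (sp(8))

The diagram associated to this matrix has two connected components: the simple roots {alpha_1, alpha_2, alpha_4, alpha_5, alpha_9} form a chain of 5 nodes with a double edge at one end; the terminal node there is the unique short simple root (B_5), and {alpha_3, alpha_6, alpha_7, alpha_8} form a chain of 4 nodes with a double edge at one end; the terminal node there is the unique long simple root (C_4). A semisimple Lie algebra decomposes uniquely as the direct sum of simple ideals, one per connected component of its Dynkin diagram, so g ≅ B_5 ⊕ C_4 (dimension 55 + 36 = 91).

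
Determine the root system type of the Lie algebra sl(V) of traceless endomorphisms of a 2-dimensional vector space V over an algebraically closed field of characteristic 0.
type A_1

This is sl(2), which has dimension 2^2 - 1 = 3 and rank 2 - 1 = 1 (a Cartan subalgebra is the diagonal traceless matrices). In the classification of classical Lie algebras, the special linear algebra sl(n+1) has type A_n; here n = 1, so the Dynkin diagram is a chain of 1 nodes with single edges (A_1). Hence the type is A_1.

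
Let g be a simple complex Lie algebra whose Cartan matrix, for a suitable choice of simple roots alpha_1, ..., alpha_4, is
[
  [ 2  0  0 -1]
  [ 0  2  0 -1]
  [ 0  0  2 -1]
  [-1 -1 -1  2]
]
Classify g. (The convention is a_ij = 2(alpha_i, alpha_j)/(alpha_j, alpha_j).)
The matrix has rank 4 with 2's on the diagonal. Reading the off-diagonal entries as Dynkin edges (a single edge where a_ij = a_ji = -1; a double or triple edge where a_ij * a_ji = 2 or 3), the diagram is a chain of 2 nodes with a fork of two nodes at one end (D_4). One simple-root ordering that puts it in standard form is (alpha_2, alpha_4, alpha_1, alpha_3). So the algebra is type D_4, i.e. so(8).

D_4 (so(8))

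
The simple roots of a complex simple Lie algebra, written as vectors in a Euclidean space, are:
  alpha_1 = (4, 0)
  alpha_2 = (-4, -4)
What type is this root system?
B_2

Compute the Cartan integers a_ij = 2(alpha_i, alpha_j)/(alpha_j, alpha_j); the resulting 2x2 Cartan matrix is
[[2, -1], [-2, 2]].
The roots have two lengths (squared-length ratio 2:1); the short ones are alpha_{1}. The associated Dynkin diagram is a chain of 2 nodes with a double edge at one end; the terminal node there is the unique short simple root (B_2), so the type is B_2 (the algebra so(5)).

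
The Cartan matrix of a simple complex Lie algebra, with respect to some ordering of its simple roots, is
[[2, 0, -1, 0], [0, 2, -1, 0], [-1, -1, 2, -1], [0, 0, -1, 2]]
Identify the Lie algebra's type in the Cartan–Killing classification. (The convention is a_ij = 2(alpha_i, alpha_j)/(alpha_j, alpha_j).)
The matrix has rank 4 with 2's on the diagonal. Reading the off-diagonal entries as Dynkin edges (a single edge where a_ij = a_ji = -1; a double or triple edge where a_ij * a_ji = 2 or 3), the diagram is a chain of 2 nodes with a fork of two nodes at one end (D_4). One simple-root ordering that puts it in standard form is (alpha_4, alpha_3, alpha_2, alpha_1). So the algebra is type D_4, i.e. so(8).

D_4 (so(8))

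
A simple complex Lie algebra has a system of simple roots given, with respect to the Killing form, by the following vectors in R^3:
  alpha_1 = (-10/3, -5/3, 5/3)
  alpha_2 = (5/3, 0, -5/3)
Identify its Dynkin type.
G_2

Compute the Cartan integers a_ij = 2(alpha_i, alpha_j)/(alpha_j, alpha_j); the resulting 2x2 Cartan matrix is
[[2, -3], [-1, 2]].
The roots have two lengths (squared-length ratio 3:1); the short ones are alpha_{2}. The associated Dynkin diagram is two nodes joined by a triple edge (G_2), so the type is G_2.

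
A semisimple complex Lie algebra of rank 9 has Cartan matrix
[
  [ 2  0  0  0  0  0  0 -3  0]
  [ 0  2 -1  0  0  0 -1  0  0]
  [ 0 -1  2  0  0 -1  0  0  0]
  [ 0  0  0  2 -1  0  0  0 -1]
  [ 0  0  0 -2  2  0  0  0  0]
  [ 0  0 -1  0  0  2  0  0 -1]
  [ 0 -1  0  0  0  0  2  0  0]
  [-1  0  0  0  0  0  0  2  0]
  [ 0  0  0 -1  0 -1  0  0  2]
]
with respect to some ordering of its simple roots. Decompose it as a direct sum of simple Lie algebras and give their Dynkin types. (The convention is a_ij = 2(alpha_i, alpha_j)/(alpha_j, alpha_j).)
type C_7 + type G_2

The diagram associated to this matrix has two connected components: the simple roots {alpha_2, alpha_3, alpha_4, alpha_5, alpha_6, alpha_7, alpha_9} form a chain of 7 nodes with a double edge at one end; the terminal node there is the unique long simple root (C_7), and {alpha_1, alpha_8} form two nodes joined by a triple edge (G_2). A semisimple Lie algebra decomposes uniquely as the direct sum of simple ideals, one per connected component of its Dynkin diagram, so g ≅ C_7 ⊕ G_2 (dimension 105 + 14 = 119).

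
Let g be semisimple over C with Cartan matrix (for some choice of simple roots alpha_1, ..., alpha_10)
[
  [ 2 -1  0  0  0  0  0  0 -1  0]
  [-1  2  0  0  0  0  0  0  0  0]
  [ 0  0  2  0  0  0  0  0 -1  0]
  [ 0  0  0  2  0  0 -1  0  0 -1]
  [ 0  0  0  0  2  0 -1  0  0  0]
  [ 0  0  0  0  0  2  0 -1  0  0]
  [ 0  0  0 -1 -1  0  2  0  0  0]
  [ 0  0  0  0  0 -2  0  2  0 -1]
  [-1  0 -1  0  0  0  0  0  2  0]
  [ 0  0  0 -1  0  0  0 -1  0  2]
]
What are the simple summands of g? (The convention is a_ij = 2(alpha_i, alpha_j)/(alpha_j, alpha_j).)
type A_4 + type B_6

The diagram associated to this matrix has two connected components: the simple roots {alpha_1, alpha_2, alpha_3, alpha_9} form a chain of 4 nodes with single edges (A_4), and {alpha_4, alpha_5, alpha_6, alpha_7, alpha_8, alpha_10} form a chain of 6 nodes with a double edge at one end; the terminal node there is the unique short simple root (B_6). A semisimple Lie algebra decomposes uniquely as the direct sum of simple ideals, one per connected component of its Dynkin diagram, so g ≅ A_4 ⊕ B_6 (dimension 24 + 78 = 102).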